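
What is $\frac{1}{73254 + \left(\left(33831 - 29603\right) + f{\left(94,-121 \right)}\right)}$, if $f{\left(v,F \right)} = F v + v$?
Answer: $\frac{1}{66202} \approx 1.5105 \cdot 10^{-5}$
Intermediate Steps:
$f{\left(v,F \right)} = v + F v$
$\frac{1}{73254 + \left(\left(33831 - 29603\right) + f{\left(94,-121 \right)}\right)} = \frac{1}{73254 + \left(\left(33831 - 29603\right) + 94 \left(1 - 121\right)\right)} = \frac{1}{73254 + \left(4228 + 94 \left(-120\right)\right)} = \frac{1}{73254 + \left(4228 - 11280\right)} = \frac{1}{73254 - 7052} = \frac{1}{66202}$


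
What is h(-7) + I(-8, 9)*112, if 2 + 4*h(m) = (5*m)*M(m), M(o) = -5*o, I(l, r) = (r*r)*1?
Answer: 35061/4 ≈ 8765.3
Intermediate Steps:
I(l, r) = r**2 (I(l, r) = r**2*1 = r**2)
h(m) = -1/2 - 25*m**2/4 (h(m) = -1/2 + ((5*m)*(-5*m))/4 = -1/2 + (-25*m**2)/4 = -1/2 - 25*m**2/4)
h(-7) + I(-8, 9)*112 = (-1/2 - 25/4*(-7)**2) + 9**2*112 = (-1/2 - 25/4*49) + 81*112 = (-1/2 - 1225/4) + 9072 = -1227/4 + 9072 = 35061/4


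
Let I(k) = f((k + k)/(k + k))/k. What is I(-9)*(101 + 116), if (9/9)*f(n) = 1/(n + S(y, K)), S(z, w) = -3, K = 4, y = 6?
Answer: 217/18 ≈ 12.056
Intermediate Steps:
f(n) = 1/(-3 + n) (f(n) = 1/(n - 3) = 1/(-3 + n))
I(k) = -1/(2*k) (I(k) = 1/((-3 + (k + k)/(k + k))*k) = 1/((-3 + (2*k)/((2*k)))*k) = 1/((-3 + (2*k)*(1/(2*k)))*k) = 1/((-3 + 1)*k) = 1/((-2)*k) = -1/(2*k))
I(-9)*(101 + 116) = (-1/2/(-9))*(101 + 116) = -1/2*(-1/9)*217 = (1/18)*217 = 217/18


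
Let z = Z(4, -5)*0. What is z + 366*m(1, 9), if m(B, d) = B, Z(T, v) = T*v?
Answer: 366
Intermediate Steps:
z = 0 (z = (4*(-5))*0 = -20*0 = 0)
z + 366*m(1, 9) = 0 + 366*1 = 0 + 366 = 366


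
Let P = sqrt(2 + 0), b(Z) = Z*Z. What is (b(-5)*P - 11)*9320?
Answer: -102520 + 233000*sqrt(2) ≈ 2.2699e+5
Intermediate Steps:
b(Z) = Z**2
P = sqrt(2) ≈ 1.4142
(b(-5)*P - 11)*9320 = ((-5)**2*sqrt(2) - 11)*9320 = (25*sqrt(2) - 11)*9320 = (-11 + 25*sqrt(2))*9320 = -102520 + 233000*sqrt(2)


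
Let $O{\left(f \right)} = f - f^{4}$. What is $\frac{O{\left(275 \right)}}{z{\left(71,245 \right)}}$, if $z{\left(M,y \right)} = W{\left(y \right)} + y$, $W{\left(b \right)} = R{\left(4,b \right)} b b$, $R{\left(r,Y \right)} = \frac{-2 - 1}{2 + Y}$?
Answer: $\frac{2882913605}{244} \approx 1.1815 \cdot 10^{7}$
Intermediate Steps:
$R{\left(r,Y \right)} = - \frac{3}{2 + Y}$
$W{\left(b \right)} = - \frac{3 b^{2}}{2 + b}$ ($W{\left(b \right)} = - \frac{3}{2 + b} b b = - \frac{3 b}{2 + b} b = - \frac{3 b^{2}}{2 + b}$)
$z{\left(M,y \right)} = y - \frac{3 y^{2}}{2 + y}$ ($z{\left(M,y \right)} = - \frac{3 y^{2}}{2 + y} + y = y - \frac{3 y^{2}}{2 + y}$)
$\frac{O{\left(275 \right)}}{z{\left(71,245 \right)}} = \frac{275 - 275^{4}}{2 \cdot 245 \frac{1}{2 + 245} \left(1 - 245\right)} = \frac{275 - 5719140625}{2 \cdot 245 \cdot \frac{1}{247} \left(1 - 245\right)} = \frac{275 - 5719140625}{2 \cdot 245 \cdot \frac{1}{247} \left(-244\right)} = - \frac{5719140350}{- \frac{119560}{247}} = \left(-5719140350\right) \left(- \frac{247}{119560}\right) = \frac{2882913605}{244}$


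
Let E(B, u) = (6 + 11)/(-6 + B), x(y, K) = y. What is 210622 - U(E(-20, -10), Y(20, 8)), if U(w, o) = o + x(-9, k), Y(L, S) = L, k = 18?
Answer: 210611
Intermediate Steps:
E(B, u) = 17/(-6 + B)
U(w, o) = -9 + o (U(w, o) = o - 9 = -9 + o)
210622 - U(E(-20, -10), Y(20, 8)) = 210622 - (-9 + 20) = 210622 - 1*11 = 210622 - 11 = 210611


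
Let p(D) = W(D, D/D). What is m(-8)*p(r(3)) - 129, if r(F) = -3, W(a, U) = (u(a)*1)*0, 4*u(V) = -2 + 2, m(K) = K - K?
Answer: -129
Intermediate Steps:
m(K) = 0
u(V) = 0 (u(V) = (-2 + 2)/4 = (¼)*0 = 0)
W(a, U) = 0 (W(a, U) = (0*1)*0 = 0*0 = 0)
p(D) = 0
m(-8)*p(r(3)) - 129 = 0*0 - 129 = 0 - 129 = -129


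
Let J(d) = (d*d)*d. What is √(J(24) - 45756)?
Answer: 6*I*√887 ≈ 178.7*I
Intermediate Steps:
J(d) = d³ (J(d) = d²*d = d³)
√(J(24) - 45756) = √(24³ - 45756) = √(13824 - 45756) = √(-31932) = 6*I*√887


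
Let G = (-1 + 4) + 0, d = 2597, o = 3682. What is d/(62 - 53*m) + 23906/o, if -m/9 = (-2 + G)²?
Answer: 229056/20251 ≈ 11.311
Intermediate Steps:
G = 3 (G = 3 + 0 = 3)
m = -9 (m = -9*(-2 + 3)² = -9*1² = -9*1 = -9)
d/(62 - 53*m) + 23906/o = 2597/(62 - 53*(-9)) + 23906/3682 = 2597/(62 + 477) + 23906*(1/3682) = 2597/539 + 11953/1841 = 2597*(1/539) + 11953/1841 = 53/11 + 11953/1841 = 229056/20251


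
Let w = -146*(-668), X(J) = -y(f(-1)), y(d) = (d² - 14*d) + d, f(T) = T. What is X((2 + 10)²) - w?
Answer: -97542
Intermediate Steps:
y(d) = d² - 13*d
X(J) = -14 (X(J) = -(-1)*(-13 - 1) = -(-1)*(-14) = -1*14 = -14)
w = 97528
X((2 + 10)²) - w = -14 - 1*97528 = -14 - 97528 = -97542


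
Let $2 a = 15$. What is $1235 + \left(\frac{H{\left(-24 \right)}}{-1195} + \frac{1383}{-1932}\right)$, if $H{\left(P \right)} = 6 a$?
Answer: $\frac{189970285}{153916} \approx 1234.2$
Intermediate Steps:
$a = \frac{15}{2}$ ($a = \frac{1}{2} \cdot 15 = \frac{15}{2} \approx 7.5$)
$H{\left(P \right)} = 45$ ($H{\left(P \right)} = 6 \cdot \frac{15}{2} = 45$)
$1235 + \left(\frac{H{\left(-24 \right)}}{-1195} + \frac{1383}{-1932}\right) = 1235 + \left(\frac{45}{-1195} + \frac{1383}{-1932}\right) = 1235 + \left(45 \left(- \frac{1}{1195}\right) + 1383 \left(- \frac{1}{1932}\right)\right) = 1235 - \frac{115975}{153916} = \frac{189970285}{153916}$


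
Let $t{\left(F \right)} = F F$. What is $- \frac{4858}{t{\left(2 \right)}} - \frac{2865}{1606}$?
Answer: $- \frac{976676}{803} \approx -1216.3$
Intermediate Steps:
$t{\left(F \right)} = F^{2}$
$- \frac{4858}{t{\left(2 \right)}} - \frac{2865}{1606} = - \frac{4858}{2^{2}} - \frac{2865}{1606} = - \frac{4858}{4} - \frac{2865}{1606} = \left(-4858\right) \frac{1}{4} - \frac{2865}{1606} = - \frac{2429}{2} - \frac{2865}{1606} = - \frac{976676}{803}$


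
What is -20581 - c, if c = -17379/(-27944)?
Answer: -575132843/27944 ≈ -20582.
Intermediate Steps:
c = 17379/27944 (c = -17379*(-1/27944) = 17379/27944 ≈ 0.62192)
-20581 - c = -20581 - 1*17379/27944 = -20581 - 17379/27944 = -575132843/27944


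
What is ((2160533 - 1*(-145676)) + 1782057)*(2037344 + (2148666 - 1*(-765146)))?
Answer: 20241642735496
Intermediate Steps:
((2160533 - 1*(-145676)) + 1782057)*(2037344 + (2148666 - 1*(-765146))) = ((2160533 + 145676) + 1782057)*(2037344 + (2148666 + 765146)) = (2306209 + 1782057)*(2037344 + 2913812) = 4088266*4951156 = 20241642735496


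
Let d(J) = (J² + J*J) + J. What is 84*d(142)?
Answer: 3399480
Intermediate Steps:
d(J) = J + 2*J² (d(J) = (J² + J²) + J = 2*J² + J = J + 2*J²)
84*d(142) = 84*(142*(1 + 2*142)) = 84*(142*(1 + 284)) = 84*(142*285) = 84*40470 = 3399480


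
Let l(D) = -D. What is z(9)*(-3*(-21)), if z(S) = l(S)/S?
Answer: -63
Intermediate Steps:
z(S) = -1 (z(S) = (-S)/S = -1)
z(9)*(-3*(-21)) = -(-3)*(-21) = -1*63 = -63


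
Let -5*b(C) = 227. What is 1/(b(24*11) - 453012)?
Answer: -5/2265287 ≈ -2.2072e-6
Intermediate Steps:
b(C) = -227/5 (b(C) = -⅕*227 = -227/5)
1/(b(24*11) - 453012) = 1/(-227/5 - 453012) = 1/(-2265287/5) = -5/2265287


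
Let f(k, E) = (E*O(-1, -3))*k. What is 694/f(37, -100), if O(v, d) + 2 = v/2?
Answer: 347/4625 ≈ 0.075027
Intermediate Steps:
O(v, d) = -2 + v/2
f(k, E) = -5*E*k/2 (f(k, E) = (E*(-2 + (½)*(-1)))*k = (E*(-2 - ½))*k = (E*(-5/2))*k = (-5*E/2)*k = -5*E*k/2)
694/f(37, -100) = 694/((-5/2*(-100)*37)) = 694/9250 = 694*(1/9250) = 347/4625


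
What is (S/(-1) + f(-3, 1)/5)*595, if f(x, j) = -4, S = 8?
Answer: -5236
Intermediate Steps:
(S/(-1) + f(-3, 1)/5)*595 = (8/(-1) - 4/5)*595 = (8*(-1) - 4*1/5)*595 = (-8 - 4/5)*595 = -44/5*595 = -5236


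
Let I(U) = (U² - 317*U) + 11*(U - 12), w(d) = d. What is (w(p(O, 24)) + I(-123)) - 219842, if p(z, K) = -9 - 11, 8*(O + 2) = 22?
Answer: -167227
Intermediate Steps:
O = ¾ (O = -2 + (⅛)*22 = -2 + 11/4 = ¾ ≈ 0.75000)
p(z, K) = -20
I(U) = -132 + U² - 306*U (I(U) = (U² - 317*U) + 11*(-12 + U) = (U² - 317*U) + (-132 + 11*U) = -132 + U² - 306*U)
(w(p(O, 24)) + I(-123)) - 219842 = (-20 + (-132 + (-123)² - 306*(-123))) - 219842 = (-20 + (-132 + 15129 + 37638)) - 219842 = (-20 + 52635) - 219842 = 52615 - 219842 = -167227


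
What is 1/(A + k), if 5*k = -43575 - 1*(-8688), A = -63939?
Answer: -5/354582 ≈ -1.4101e-5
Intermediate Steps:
k = -34887/5 (k = (-43575 - 1*(-8688))/5 = (-43575 + 8688)/5 = (⅕)*(-34887) = -34887/5 ≈ -6977.4)
1/(A + k) = 1/(-63939 - 34887/5) = 1/(-354582/5) = -5/354582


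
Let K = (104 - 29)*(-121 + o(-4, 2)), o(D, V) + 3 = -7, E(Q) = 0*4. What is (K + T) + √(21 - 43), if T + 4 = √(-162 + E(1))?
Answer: -9829 + I*√22 + 9*I*√2 ≈ -9829.0 + 17.418*I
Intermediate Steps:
E(Q) = 0
o(D, V) = -10 (o(D, V) = -3 - 7 = -10)
T = -4 + 9*I*√2 (T = -4 + √(-162 + 0) = -4 + √(-162) = -4 + 9*I*√2 ≈ -4.0 + 12.728*I)
K = -9825 (K = (104 - 29)*(-121 - 10) = 75*(-131) = -9825)
(K + T) + √(21 - 43) = (-9825 + (-4 + 9*I*√2)) + √(21 - 43) = (-9829 + 9*I*√2) + √(-22) = (-9829 + 9*I*√2) + I*√22 = -9829 + I*√22 + 9*I*√2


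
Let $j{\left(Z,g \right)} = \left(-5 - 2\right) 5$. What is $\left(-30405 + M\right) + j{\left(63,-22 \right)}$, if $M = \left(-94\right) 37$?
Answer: $-33918$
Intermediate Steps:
$j{\left(Z,g \right)} = -35$ ($j{\left(Z,g \right)} = \left(-7\right) 5 = -35$)
$M = -3478$
$\left(-30405 + M\right) + j{\left(63,-22 \right)} = \left(-30405 - 3478\right) - 35 = -33883 - 35 = -33918$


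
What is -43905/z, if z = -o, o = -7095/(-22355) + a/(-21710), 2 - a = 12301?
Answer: 4261656826050/85795319 ≈ 49672.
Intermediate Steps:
a = -12299 (a = 2 - 1*12301 = 2 - 12301 = -12299)
o = 85795319/97065410 (o = -7095/(-22355) - 12299/(-21710) = -7095*(-1/22355) - 12299*(-1/21710) = 1419/4471 + 12299/21710 = 85795319/97065410 ≈ 0.88389)
z = -85795319/97065410 (z = -1*85795319/97065410 = -85795319/97065410 ≈ -0.88389)
-43905/z = -43905/(-85795319/97065410) = -43905*(-97065410/85795319) = 4261656826050/85795319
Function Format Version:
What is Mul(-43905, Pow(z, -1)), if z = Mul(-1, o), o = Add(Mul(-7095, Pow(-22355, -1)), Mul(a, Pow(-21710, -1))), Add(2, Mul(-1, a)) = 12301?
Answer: Rational(4261656826050, 85795319) ≈ 49672.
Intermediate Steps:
a = -12299 (a = Add(2, Mul(-1, 12301)) = Add(2, -12301) = -12299)
o = Rational(85795319, 97065410) (o = Add(Mul(-7095, Pow(-22355, -1)), Mul(-12299, Pow(-21710, -1))) = Add(Mul(-7095, Rational(-1, 22355)), Mul(-12299, Rational(-1, 21710))) = Add(Rational(1419, 4471), Rational(12299, 21710)) = Rational(85795319, 97065410) ≈ 0.88389)
z = Rational(-85795319, 97065410) (z = Mul(-1, Rational(85795319, 97065410)) = Rational(-85795319, 97065410) ≈ -0.88389)
Mul(-43905, Pow(z, -1)) = Mul(-43905, Pow(Rational(-85795319, 97065410), -1)) = Mul(-43905, Rational(-97065410, 85795319)) = Rational(4261656826050, 85795319)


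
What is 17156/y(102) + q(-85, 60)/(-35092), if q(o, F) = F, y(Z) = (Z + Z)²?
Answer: 37471337/91274292 ≈ 0.41054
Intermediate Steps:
y(Z) = 4*Z² (y(Z) = (2*Z)² = 4*Z²)
17156/y(102) + q(-85, 60)/(-35092) = 17156/((4*102²)) + 60/(-35092) = 17156/((4*10404)) + 60*(-1/35092) = 17156/41616 - 15/8773 = 17156*(1/41616) - 15/8773 = 4289/10404 - 15/8773 = 37471337/91274292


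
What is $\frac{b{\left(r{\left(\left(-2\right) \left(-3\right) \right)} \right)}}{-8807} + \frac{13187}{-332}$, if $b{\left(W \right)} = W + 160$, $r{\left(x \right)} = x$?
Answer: $- \frac{116193021}{2923924} \approx -39.739$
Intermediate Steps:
$b{\left(W \right)} = 160 + W$
$\frac{b{\left(r{\left(\left(-2\right) \left(-3\right) \right)} \right)}}{-8807} + \frac{13187}{-332} = \frac{160 - -6}{-8807} + \frac{13187}{-332} = \left(160 + 6\right) \left(- \frac{1}{8807}\right) + 13187 \left(- \frac{1}{332}\right) = 166 \left(- \frac{1}{8807}\right) - \frac{13187}{332} = - \frac{166}{8807} - \frac{13187}{332} = - \frac{116193021}{2923924}$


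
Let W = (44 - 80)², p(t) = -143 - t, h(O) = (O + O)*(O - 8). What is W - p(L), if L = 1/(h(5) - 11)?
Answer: 58998/41 ≈ 1439.0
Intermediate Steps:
h(O) = 2*O*(-8 + O) (h(O) = (2*O)*(-8 + O) = 2*O*(-8 + O))
L = -1/41 (L = 1/(2*5*(-8 + 5) - 11) = 1/(2*5*(-3) - 11) = 1/(-30 - 11) = 1/(-41) = -1/41 ≈ -0.024390)
W = 1296 (W = (-36)² = 1296)
W - p(L) = 1296 - (-143 - 1*(-1/41)) = 1296 - (-143 + 1/41) = 1296 - 1*(-5862/41) = 1296 + 5862/41 = 58998/41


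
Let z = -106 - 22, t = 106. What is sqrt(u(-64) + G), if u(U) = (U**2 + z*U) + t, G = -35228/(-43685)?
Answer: sqrt(23653991049830)/43685 ≈ 111.33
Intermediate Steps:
z = -128
G = 35228/43685 (G = -35228*(-1/43685) = 35228/43685 ≈ 0.80641)
u(U) = 106 + U**2 - 128*U (u(U) = (U**2 - 128*U) + 106 = 106 + U**2 - 128*U)
sqrt(u(-64) + G) = sqrt((106 + (-64)**2 - 128*(-64)) + 35228/43685) = sqrt((106 + 4096 + 8192) + 35228/43685) = sqrt(12394 + 35228/43685) = sqrt(541467118/43685) = sqrt(23653991049830)/43685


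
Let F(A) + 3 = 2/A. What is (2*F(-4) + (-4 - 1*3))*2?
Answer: -28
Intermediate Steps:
F(A) = -3 + 2/A
(2*F(-4) + (-4 - 1*3))*2 = (2*(-3 + 2/(-4)) + (-4 - 1*3))*2 = (2*(-3 + 2*(-¼)) + (-4 - 3))*2 = (2*(-3 - ½) - 7)*2 = (2*(-7/2) - 7)*2 = (-7 - 7)*2 = -14*2 = -28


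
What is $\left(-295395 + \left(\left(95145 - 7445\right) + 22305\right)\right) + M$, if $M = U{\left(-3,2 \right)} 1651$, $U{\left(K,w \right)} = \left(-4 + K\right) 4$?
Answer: $-231618$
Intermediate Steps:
$U{\left(K,w \right)} = -16 + 4 K$
$M = -46228$ ($M = \left(-16 + 4 \left(-3\right)\right) 1651 = \left(-16 - 12\right) 1651 = \left(-28\right) 1651 = -46228$)
$\left(-295395 + \left(\left(95145 - 7445\right) + 22305\right)\right) + M = \left(-295395 + \left(\left(95145 - 7445\right) + 22305\right)\right) - 46228 = \left(-295395 + \left(87700 + 22305\right)\right) - 46228 = \left(-295395 + 110005\right) - 46228 = -185390 - 46228 = -231618$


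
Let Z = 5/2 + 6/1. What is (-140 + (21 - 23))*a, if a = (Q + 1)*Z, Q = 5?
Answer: -7242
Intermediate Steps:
Z = 17/2 (Z = 5*(1/2) + 6*1 = 5/2 + 6 = 17/2 ≈ 8.5000)
a = 51 (a = (5 + 1)*(17/2) = 6*(17/2) = 51)
(-140 + (21 - 23))*a = (-140 + (21 - 23))*51 = (-140 - 2)*51 = -142*51 = -7242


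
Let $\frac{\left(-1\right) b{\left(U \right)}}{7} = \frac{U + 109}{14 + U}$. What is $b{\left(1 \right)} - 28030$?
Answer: $- \frac{84244}{3} \approx -28081.0$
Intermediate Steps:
$b{\left(U \right)} = - \frac{7 \left(109 + U\right)}{14 + U}$ ($b{\left(U \right)} = - 7 \frac{U + 109}{14 + U} = - 7 \frac{109 + U}{14 + U} = - \frac{7 \left(109 + U\right)}{14 + U}$)
$b{\left(1 \right)} - 28030 = \frac{7 \left(-109 - 1\right)}{14 + 1} - 28030 = \frac{7 \left(-109 - 1\right)}{15} - 28030 = 7 \cdot \frac{1}{15} \left(-110\right) - 28030 = - \frac{154}{3} - 28030 = - \frac{84244}{3}$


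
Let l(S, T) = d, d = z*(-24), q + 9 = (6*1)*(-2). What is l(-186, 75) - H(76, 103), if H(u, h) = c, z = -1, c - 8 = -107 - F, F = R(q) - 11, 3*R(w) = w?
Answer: 105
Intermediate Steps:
q = -21 (q = -9 + (6*1)*(-2) = -9 + 6*(-2) = -9 - 12 = -21)
R(w) = w/3
F = -18 (F = (1/3)*(-21) - 11 = -7 - 11 = -18)
c = -81 (c = 8 + (-107 - 1*(-18)) = 8 + (-107 + 18) = 8 - 89 = -81)
H(u, h) = -81
d = 24 (d = -1*(-24) = 24)
l(S, T) = 24
l(-186, 75) - H(76, 103) = 24 - 1*(-81) = 24 + 81 = 105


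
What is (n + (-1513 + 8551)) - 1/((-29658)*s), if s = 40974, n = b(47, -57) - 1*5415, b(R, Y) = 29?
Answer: 2007521785585/1215206892 ≈ 1652.0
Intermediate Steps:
n = -5386 (n = 29 - 1*5415 = 29 - 5415 = -5386)
(n + (-1513 + 8551)) - 1/((-29658)*s) = (-5386 + (-1513 + 8551)) - 1/((-29658)*40974) = (-5386 + 7038) - (-1)/(29658*40974) = 1652 - 1*(-1/1215206892) = 1652 + 1/1215206892 = 2007521785585/1215206892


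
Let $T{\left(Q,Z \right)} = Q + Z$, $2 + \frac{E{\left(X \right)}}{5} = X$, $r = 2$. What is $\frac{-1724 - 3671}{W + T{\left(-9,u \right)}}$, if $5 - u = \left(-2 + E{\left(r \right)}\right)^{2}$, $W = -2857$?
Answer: $\frac{1079}{573} \approx 1.8831$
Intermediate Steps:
$E{\left(X \right)} = -10 + 5 X$
$u = 1$ ($u = 5 - \left(-2 + \left(-10 + 5 \cdot 2\right)\right)^{2} = 5 - \left(-2 + \left(-10 + 10\right)\right)^{2} = 5 - \left(-2 + 0\right)^{2} = 5 - \left(-2\right)^{2} = 5 - 4 = 1$)
$\frac{-1724 - 3671}{W + T{\left(-9,u \right)}} = \frac{-1724 - 3671}{-2857 + \left(-9 + 1\right)} = - \frac{5395}{-2857 - 8} = - \frac{5395}{-2865} = \left(-5395\right) \left(- \frac{1}{2865}\right) = \frac{1079}{573}$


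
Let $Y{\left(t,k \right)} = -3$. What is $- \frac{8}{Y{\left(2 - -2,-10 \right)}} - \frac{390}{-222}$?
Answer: $\frac{491}{111} \approx 4.4234$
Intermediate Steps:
$- \frac{8}{Y{\left(2 - -2,-10 \right)}} - \frac{390}{-222} = - \frac{8}{-3} - \frac{390}{-222} = \left(-8\right) \left(- \frac{1}{3}\right) - - \frac{65}{37} = \frac{8}{3} + \frac{65}{37} = \frac{491}{111}$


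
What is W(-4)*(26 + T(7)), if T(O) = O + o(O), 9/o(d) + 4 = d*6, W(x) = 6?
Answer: 3789/19 ≈ 199.42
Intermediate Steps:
o(d) = 9/(-4 + 6*d) (o(d) = 9/(-4 + d*6) = 9/(-4 + 6*d))
T(O) = O + 9/(2*(-2 + 3*O))
W(-4)*(26 + T(7)) = 6*(26 + (7 + 9/(2*(-2 + 3*7)))) = 6*(26 + (7 + 9/(2*(-2 + 21)))) = 6*(26 + (7 + (9/2)/19)) = 6*(26 + (7 + (9/2)*(1/19))) = 6*(26 + (7 + 9/38)) = 6*(26 + 275/38) = 6*(1263/38) = 3789/19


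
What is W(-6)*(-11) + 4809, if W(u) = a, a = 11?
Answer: 4688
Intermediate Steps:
W(u) = 11
W(-6)*(-11) + 4809 = 11*(-11) + 4809 = -121 + 4809 = 4688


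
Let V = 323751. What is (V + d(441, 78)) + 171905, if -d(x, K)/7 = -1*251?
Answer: 497413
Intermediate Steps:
d(x, K) = 1757 (d(x, K) = -(-7)*251 = -7*(-251) = 1757)
(V + d(441, 78)) + 171905 = (323751 + 1757) + 171905 = 325508 + 171905 = 497413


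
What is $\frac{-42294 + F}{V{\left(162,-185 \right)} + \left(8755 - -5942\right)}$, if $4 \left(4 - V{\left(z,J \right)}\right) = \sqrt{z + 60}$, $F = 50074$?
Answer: $\frac{914990240}{1728955097} + \frac{15560 \sqrt{222}}{1728955097} \approx 0.52935$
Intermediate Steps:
$V{\left(z,J \right)} = 4 - \frac{\sqrt{60 + z}}{4}$ ($V{\left(z,J \right)} = 4 - \frac{\sqrt{z + 60}}{4} = 4 - \frac{\sqrt{60 + z}}{4}$)
$\frac{-42294 + F}{V{\left(162,-185 \right)} + \left(8755 - -5942\right)} = \frac{-42294 + 50074}{\left(4 - \frac{\sqrt{60 + 162}}{4}\right) + \left(8755 - -5942\right)} = \frac{7780}{\left(4 - \frac{\sqrt{222}}{4}\right) + \left(8755 + 5942\right)} = \frac{7780}{\left(4 - \frac{\sqrt{222}}{4}\right) + 14697} = \frac{7780}{14701 - \frac{\sqrt{222}}{4}}$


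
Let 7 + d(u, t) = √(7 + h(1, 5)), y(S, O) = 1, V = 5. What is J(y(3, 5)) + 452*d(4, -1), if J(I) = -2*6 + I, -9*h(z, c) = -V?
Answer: -3175 + 904*√17/3 ≈ -1932.6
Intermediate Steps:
h(z, c) = 5/9 (h(z, c) = -(-1)*5/9 = -⅑*(-5) = 5/9)
d(u, t) = -7 + 2*√17/3 (d(u, t) = -7 + √(7 + 5/9) = -7 + √(68/9) = -7 + 2*√17/3)
J(I) = -12 + I
J(y(3, 5)) + 452*d(4, -1) = (-12 + 1) + 452*(-7 + 2*√17/3) = -11 + (-3164 + 904*√17/3) = -3175 + 904*√17/3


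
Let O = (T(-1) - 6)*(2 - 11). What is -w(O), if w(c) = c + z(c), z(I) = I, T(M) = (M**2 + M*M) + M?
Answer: -90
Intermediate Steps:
T(M) = M + 2*M**2 (T(M) = (M**2 + M**2) + M = 2*M**2 + M = M + 2*M**2)
O = 45 (O = (-(1 + 2*(-1)) - 6)*(2 - 11) = (-(1 - 2) - 6)*(-9) = (-1*(-1) - 6)*(-9) = (1 - 6)*(-9) = -5*(-9) = 45)
w(c) = 2*c (w(c) = c + c = 2*c)
-w(O) = -2*45 = -1*90 = -90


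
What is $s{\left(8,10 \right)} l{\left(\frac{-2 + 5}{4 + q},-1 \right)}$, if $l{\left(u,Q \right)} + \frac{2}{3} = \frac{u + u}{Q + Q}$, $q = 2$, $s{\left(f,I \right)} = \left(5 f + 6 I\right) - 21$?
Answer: $- \frac{553}{6} \approx -92.167$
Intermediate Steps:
$s{\left(f,I \right)} = -21 + 5 f + 6 I$
$l{\left(u,Q \right)} = - \frac{2}{3} + \frac{u}{Q}$ ($l{\left(u,Q \right)} = - \frac{2}{3} + \frac{u + u}{Q + Q} = - \frac{2}{3} + \frac{2 u}{2 Q} = - \frac{2}{3} + 2 u \frac{1}{2 Q} = - \frac{2}{3} + \frac{u}{Q}$)
$s{\left(8,10 \right)} l{\left(\frac{-2 + 5}{4 + q},-1 \right)} = \left(-21 + 5 \cdot 8 + 6 \cdot 10\right) \left(- \frac{2}{3} + \frac{\left(-2 + 5\right) \frac{1}{4 + 2}}{-1}\right) = \left(-21 + 40 + 60\right) \left(- \frac{2}{3} + \frac{3}{6} \left(-1\right)\right) = 79 \left(- \frac{2}{3} + 3 \cdot \frac{1}{6} \left(-1\right)\right) = 79 \left(- \frac{2}{3} + \frac{1}{2} \left(-1\right)\right) = 79 \left(- \frac{2}{3} - \frac{1}{2}\right) = 79 \left(- \frac{7}{6}\right) = - \frac{553}{6}$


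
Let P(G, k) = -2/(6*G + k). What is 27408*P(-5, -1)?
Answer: 54816/31 ≈ 1768.3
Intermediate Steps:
P(G, k) = -2/(k + 6*G)
27408*P(-5, -1) = 27408*(-2/(-1 + 6*(-5))) = 27408*(-2/(-1 - 30)) = 27408*(-2/(-31)) = 27408*(-2*(-1/31)) = 27408*(2/31) = 54816/31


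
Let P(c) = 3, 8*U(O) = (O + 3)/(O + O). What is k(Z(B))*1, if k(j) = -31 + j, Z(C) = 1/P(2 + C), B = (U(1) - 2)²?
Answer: -92/3 ≈ -30.667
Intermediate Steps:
U(O) = (3 + O)/(16*O) (U(O) = ((O + 3)/(O + O))/8 = ((3 + O)/((2*O)))/8 = ((3 + O)*(1/(2*O)))/8 = ((3 + O)/(2*O))/8 = (3 + O)/(16*O))
B = 49/16 (B = ((1/16)*(3 + 1)/1 - 2)² = ((1/16)*1*4 - 2)² = (¼ - 2)² = (-7/4)² = 49/16 ≈ 3.0625)
Z(C) = ⅓ (Z(C) = 1/3 = ⅓)
k(Z(B))*1 = (-31 + ⅓)*1 = -92/3*1 = -92/3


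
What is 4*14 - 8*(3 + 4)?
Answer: 0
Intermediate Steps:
4*14 - 8*(3 + 4) = 56 - 8*7 = 56 - 4*14 = 56 - 56 = 0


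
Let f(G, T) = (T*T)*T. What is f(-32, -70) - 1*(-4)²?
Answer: -343016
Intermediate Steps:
f(G, T) = T³ (f(G, T) = T²*T = T³)
f(-32, -70) - 1*(-4)² = (-70)³ - 1*(-4)² = -343000 - 1*16 = -343000 - 16 = -343016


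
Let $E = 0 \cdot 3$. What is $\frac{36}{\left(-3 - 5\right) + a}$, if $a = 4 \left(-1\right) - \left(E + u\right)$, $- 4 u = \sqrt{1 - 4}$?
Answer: $- \frac{2304}{769} - \frac{48 i \sqrt{3}}{769} \approx -2.9961 - 0.10811 i$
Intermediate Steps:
$u = - \frac{i \sqrt{3}}{4}$ ($u = - \frac{\sqrt{1 - 4}}{4} = - \frac{\sqrt{-3}}{4} = - \frac{i \sqrt{3}}{4} \approx - 0.43301 i$)
$E = 0$
$a = -4 + \frac{i \sqrt{3}}{4}$ ($a = 4 \left(-1\right) - \left(0 - \frac{i \sqrt{3}}{4}\right) = -4 - - \frac{i \sqrt{3}}{4} = -4 + \frac{i \sqrt{3}}{4} \approx -4.0 + 0.43301 i$)
$\frac{36}{\left(-3 - 5\right) + a} = \frac{36}{\left(-3 - 5\right) - \left(4 - \frac{i \sqrt{3}}{4}\right)} = \frac{36}{-8 - \left(4 - \frac{i \sqrt{3}}{4}\right)} = \frac{36}{-12 + \frac{i \sqrt{3}}{4}}$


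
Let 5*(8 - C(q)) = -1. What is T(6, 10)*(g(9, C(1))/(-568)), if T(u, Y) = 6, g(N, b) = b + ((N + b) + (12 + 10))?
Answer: -711/1420 ≈ -0.50070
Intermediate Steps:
C(q) = 41/5 (C(q) = 8 - ⅕*(-1) = 8 + ⅕ = 41/5)
g(N, b) = 22 + N + 2*b (g(N, b) = b + ((N + b) + 22) = b + (22 + N + b) = 22 + N + 2*b)
T(6, 10)*(g(9, C(1))/(-568)) = 6*((22 + 9 + 2*(41/5))/(-568)) = 6*((22 + 9 + 82/5)*(-1/568)) = 6*((237/5)*(-1/568)) = 6*(-237/2840) = -711/1420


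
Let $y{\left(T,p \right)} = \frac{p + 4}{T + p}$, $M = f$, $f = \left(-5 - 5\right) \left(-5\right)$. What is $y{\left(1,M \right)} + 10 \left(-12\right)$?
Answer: $- \frac{2022}{17} \approx -118.94$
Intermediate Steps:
$f = 50$ ($f = \left(-10\right) \left(-5\right) = 50$)
$M = 50$
$y{\left(T,p \right)} = \frac{4 + p}{T + p}$
$y{\left(1,M \right)} + 10 \left(-12\right) = \frac{4 + 50}{1 + 50} + 10 \left(-12\right) = \frac{1}{51} \cdot 54 - 120 = \frac{18}{17} - 120 = - \frac{2022}{17}$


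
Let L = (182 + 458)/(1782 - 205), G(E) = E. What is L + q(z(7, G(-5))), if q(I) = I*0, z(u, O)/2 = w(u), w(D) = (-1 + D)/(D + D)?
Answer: 640/1577 ≈ 0.40583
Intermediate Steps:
w(D) = (-1 + D)/(2*D) (w(D) = (-1 + D)/((2*D)) = (-1 + D)*(1/(2*D)) = (-1 + D)/(2*D))
z(u, O) = (-1 + u)/u (z(u, O) = 2*((-1 + u)/(2*u)) = (-1 + u)/u)
L = 640/1577 ≈ 0.40583
q(I) = 0
L + q(z(7, G(-5))) = 640/1577 + 0 = 640/1577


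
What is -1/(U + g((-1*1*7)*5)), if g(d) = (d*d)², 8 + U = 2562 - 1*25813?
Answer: -1/1477366 ≈ -6.7688e-7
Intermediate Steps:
U = -23259 (U = -8 + (2562 - 1*25813) = -8 + (2562 - 25813) = -8 - 23251 = -23259)
g(d) = d⁴ (g(d) = (d²)² = d⁴)
-1/(U + g((-1*1*7)*5)) = -1/(-23259 + ((-1*1*7)*5)⁴) = -1/(-23259 + (-1*7*5)⁴) = -1/(-23259 + (-7*5)⁴) = -1/(-23259 + (-35)⁴) = -1/(-23259 + 1500625) = -1/1477366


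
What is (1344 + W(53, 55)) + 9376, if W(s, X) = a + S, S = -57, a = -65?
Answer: 10598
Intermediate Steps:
W(s, X) = -122 (W(s, X) = -65 - 57 = -122)
(1344 + W(53, 55)) + 9376 = (1344 - 122) + 9376 = 1222 + 9376 = 10598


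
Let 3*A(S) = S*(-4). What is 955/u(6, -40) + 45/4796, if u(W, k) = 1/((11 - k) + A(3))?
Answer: 215268505/4796 ≈ 44885.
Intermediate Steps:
A(S) = -4*S/3 (A(S) = (S*(-4))/3 = (-4*S)/3 = -4*S/3)
u(W, k) = 1/(7 - k) (u(W, k) = 1/((11 - k) - 4/3*3) = 1/((11 - k) - 4) = 1/(7 - k))
955/u(6, -40) + 45/4796 = 955/((-1/(-7 - 40))) + 45/4796 = 955/((-1/(-47))) + 45*(1/4796) = 955/((-1*(-1/47))) + 45/4796 = 955/(1/47) + 45/4796 = 955*47 + 45/4796 = 44885 + 45/4796 = 215268505/4796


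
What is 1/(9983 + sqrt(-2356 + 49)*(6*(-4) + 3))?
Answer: 9983/100677676 + 21*I*sqrt(2307)/100677676 ≈ 9.9158e-5 + 1.0019e-5*I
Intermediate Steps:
1/(9983 + sqrt(-2356 + 49)*(6*(-4) + 3)) = 1/(9983 + sqrt(-2307)*(-24 + 3)) = 1/(9983 + (I*sqrt(2307))*(-21)) = 1/(9983 - 21*I*sqrt(2307))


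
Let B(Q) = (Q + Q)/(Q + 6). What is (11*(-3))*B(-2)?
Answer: 33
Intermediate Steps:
B(Q) = 2*Q/(6 + Q) (B(Q) = (2*Q)/(6 + Q) = 2*Q/(6 + Q))
(11*(-3))*B(-2) = (11*(-3))*(2*(-2)/(6 - 2)) = -66*(-2)/4 = -33*(-1) = 33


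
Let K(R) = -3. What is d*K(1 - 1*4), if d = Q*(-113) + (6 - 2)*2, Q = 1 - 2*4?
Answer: -2397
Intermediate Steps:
Q = -7 (Q = 1 - 8 = -7)
d = 799 (d = -7*(-113) + (6 - 2)*2 = 791 + 4*2 = 791 + 8 = 799)
d*K(1 - 1*4) = 799*(-3) = -2397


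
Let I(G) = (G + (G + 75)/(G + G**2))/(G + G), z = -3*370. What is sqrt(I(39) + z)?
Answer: I*sqrt(675019230)/780 ≈ 33.309*I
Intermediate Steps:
z = -1110
I(G) = (G + (75 + G)/(G + G**2))/(2*G) (I(G) = (G + (75 + G)/(G + G**2))/((2*G)) = (G + (75 + G)/(G + G**2))*(1/(2*G)) = (G + (75 + G)/(G + G**2))/(2*G))
sqrt(I(39) + z) = sqrt((1/2)*(75 + 39 + 39**2 + 39**3)/(39**2*(1 + 39)) - 1110) = sqrt((1/2)*(1/1521)*(75 + 39 + 1521 + 59319)/40 - 1110) = sqrt((1/2)*(1/1521)*(1/40)*60954 - 1110) = sqrt(10159/20280 - 1110) = sqrt(-22500641/20280) = I*sqrt(675019230)/780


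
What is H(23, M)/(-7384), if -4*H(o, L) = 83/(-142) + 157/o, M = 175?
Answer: 20385/96464576 ≈ 0.00021132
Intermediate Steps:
H(o, L) = 83/568 - 157/(4*o) (H(o, L) = -(83/(-142) + 157/o)/4 = -(83*(-1/142) + 157/o)/4 = -(-83/142 + 157/o)/4 = 83/568 - 157/(4*o))
H(23, M)/(-7384) = ((1/568)*(-22294 + 83*23)/23)/(-7384) = ((1/568)*(1/23)*(-22294 + 1909))*(-1/7384) = ((1/568)*(1/23)*(-20385))*(-1/7384) = -20385/13064*(-1/7384) = 20385/96464576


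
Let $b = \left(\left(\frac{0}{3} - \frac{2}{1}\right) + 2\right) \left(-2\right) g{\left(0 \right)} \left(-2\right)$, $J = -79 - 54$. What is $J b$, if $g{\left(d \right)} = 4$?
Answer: $0$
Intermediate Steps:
$J = -133$ ($J = -79 - 54 = -133$)
$b = 0$ ($b = \left(\left(\frac{0}{3} - \frac{2}{1}\right) + 2\right) \left(-2\right) 4 \left(-2\right) = \left(\left(0 \cdot \frac{1}{3} - 2\right) + 2\right) \left(-2\right) 4 \left(-2\right) = \left(\left(0 - 2\right) + 2\right) \left(-2\right) 4 \left(-2\right) = \left(-2 + 2\right) \left(-2\right) 4 \left(-2\right) = 0 \left(-2\right) 4 \left(-2\right) = 0 \cdot 4 \left(-2\right) = 0 \left(-2\right) = 0$)
$J b = \left(-133\right) 0 = 0$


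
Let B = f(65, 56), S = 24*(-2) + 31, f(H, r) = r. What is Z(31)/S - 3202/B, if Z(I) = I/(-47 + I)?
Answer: -108651/1904 ≈ -57.065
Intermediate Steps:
S = -17 (S = -48 + 31 = -17)
B = 56
Z(I) = I/(-47 + I)
Z(31)/S - 3202/B = (31/(-47 + 31))/(-17) - 3202/56 = (31/(-16))*(-1/17) - 3202*1/56 = (31*(-1/16))*(-1/17) - 1601/28 = -31/16*(-1/17) - 1601/28 = 31/272 - 1601/28 = -108651/1904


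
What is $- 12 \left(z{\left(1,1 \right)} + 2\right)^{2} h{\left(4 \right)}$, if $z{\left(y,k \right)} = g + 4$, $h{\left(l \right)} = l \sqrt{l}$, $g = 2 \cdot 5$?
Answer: $-24576$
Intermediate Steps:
$g = 10$
$h{\left(l \right)} = l^{\frac{3}{2}}$
$z{\left(y,k \right)} = 14$ ($z{\left(y,k \right)} = 10 + 4 = 14$)
$- 12 \left(z{\left(1,1 \right)} + 2\right)^{2} h{\left(4 \right)} = - 12 \left(14 + 2\right)^{2} \cdot 4^{\frac{3}{2}} = - 12 \cdot 16^{2} \cdot 8 = \left(-12\right) 256 \cdot 8 = \left(-3072\right) 8 = -24576$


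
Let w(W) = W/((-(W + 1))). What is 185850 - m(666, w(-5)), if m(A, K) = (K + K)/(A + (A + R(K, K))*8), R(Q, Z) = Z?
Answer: 2224252805/11968 ≈ 1.8585e+5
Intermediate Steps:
w(W) = W/(-1 - W) (w(W) = W/((-(1 + W))) = W/(-1 - W))
m(A, K) = 2*K/(8*K + 9*A) (m(A, K) = (K + K)/(A + (A + K)*8) = (2*K)/(A + (8*A + 8*K)) = (2*K)/(8*K + 9*A) = 2*K/(8*K + 9*A))
185850 - m(666, w(-5)) = 185850 - 2*(-1*(-5)/(1 - 5))/(8*(-1*(-5)/(1 - 5)) + 9*666) = 185850 - 2*(-1*(-5)/(-4))/(8*(-1*(-5)/(-4)) + 5994) = 185850 - 2*(-1*(-5)*(-¼))/(8*(-1*(-5)*(-¼)) + 5994) = 185850 - 2*(-5)/(4*(8*(-5/4) + 5994)) = 185850 - 2*(-5)/(4*(-10 + 5994)) = 185850 - 2*(-5)/(4*5984) = 185850 - 1*(-5/11968) = 185850 + 5/11968 = 2224252805/11968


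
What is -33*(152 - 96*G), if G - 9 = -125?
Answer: -372504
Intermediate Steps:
G = -116 (G = 9 - 125 = -116)
-33*(152 - 96*G) = -33*(152 - 96*(-116)) = -33*(152 + 11136) = -33*11288 = -372504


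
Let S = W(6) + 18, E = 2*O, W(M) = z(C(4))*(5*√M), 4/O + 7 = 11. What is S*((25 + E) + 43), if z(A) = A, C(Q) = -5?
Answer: 1260 - 1750*√6 ≈ -3026.6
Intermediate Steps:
O = 1 (O = 4/(-7 + 11) = 4/4 = 4*(¼) = 1)
W(M) = -25*√M
E = 2 (E = 2*1 = 2)
S = 18 - 25*√6 (S = -25*√6 + 18 = 18 - 25*√6 ≈ -43.237)
S*((25 + E) + 43) = (18 - 25*√6)*((25 + 2) + 43) = (18 - 25*√6)*(27 + 43) = (18 - 25*√6)*70 = 1260 - 1750*√6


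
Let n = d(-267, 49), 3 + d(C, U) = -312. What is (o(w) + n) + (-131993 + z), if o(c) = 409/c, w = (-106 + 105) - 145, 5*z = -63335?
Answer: -21166759/146 ≈ -1.4498e+5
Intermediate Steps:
z = -12667 (z = (1/5)*(-63335) = -12667)
d(C, U) = -315 (d(C, U) = -3 - 312 = -315)
n = -315
w = -146 (w = -1 - 145 = -146)
(o(w) + n) + (-131993 + z) = (409/(-146) - 315) + (-131993 - 12667) = (409*(-1/146) - 315) - 144660 = (-409/146 - 315) - 144660 = -46399/146 - 144660 = -21166759/146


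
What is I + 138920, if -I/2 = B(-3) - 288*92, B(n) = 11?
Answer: 191890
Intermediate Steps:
I = 52970 (I = -2*(11 - 288*92) = -2*(11 - 26496) = -2*(-26485) = 52970)
I + 138920 = 52970 + 138920 = 191890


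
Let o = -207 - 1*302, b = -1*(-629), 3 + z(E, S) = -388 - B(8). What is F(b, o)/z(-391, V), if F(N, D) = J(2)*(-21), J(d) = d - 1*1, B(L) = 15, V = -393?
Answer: 3/58 ≈ 0.051724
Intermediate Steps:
z(E, S) = -406 (z(E, S) = -3 + (-388 - 1*15) = -3 + (-388 - 15) = -3 - 403 = -406)
b = 629
o = -509 (o = -207 - 302 = -509)
J(d) = -1 + d (J(d) = d - 1 = -1 + d)
F(N, D) = -21 (F(N, D) = (-1 + 2)*(-21) = 1*(-21) = -21)
F(b, o)/z(-391, V) = -21/(-406) = -21*(-1/406) = 3/58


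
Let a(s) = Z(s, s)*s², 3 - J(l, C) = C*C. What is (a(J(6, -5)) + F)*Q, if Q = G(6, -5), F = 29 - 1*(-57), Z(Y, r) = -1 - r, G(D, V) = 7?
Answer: 71750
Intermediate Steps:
J(l, C) = 3 - C² (J(l, C) = 3 - C*C = 3 - C²)
a(s) = s²*(-1 - s) (a(s) = (-1 - s)*s² = s²*(-1 - s))
F = 86 (F = 29 + 57 = 86)
Q = 7
(a(J(6, -5)) + F)*Q = ((3 - 1*(-5)²)²*(-1 - (3 - 1*(-5)²)) + 86)*7 = ((3 - 1*25)²*(-1 - (3 - 1*25)) + 86)*7 = ((3 - 25)²*(-1 - (3 - 25)) + 86)*7 = ((-22)²*(-1 - 1*(-22)) + 86)*7 = (484*(-1 + 22) + 86)*7 = (484*21 + 86)*7 = (10164 + 86)*7 = 10250*7 = 71750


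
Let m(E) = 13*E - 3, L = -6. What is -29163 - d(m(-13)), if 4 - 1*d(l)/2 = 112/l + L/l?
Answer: -1254406/43 ≈ -29172.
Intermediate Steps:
m(E) = -3 + 13*E
d(l) = 8 - 212/l (d(l) = 8 - 2*(112/l - 6/l) = 8 - 212/l)
-29163 - d(m(-13)) = -29163 - (8 - 212/(-3 + 13*(-13))) = -29163 - (8 - 212/(-3 - 169)) = -29163 - (8 - 212/(-172)) = -29163 - (8 - 212*(-1/172)) = -29163 - (8 + 53/43) = -29163 - 1*397/43 = -29163 - 397/43 = -1254406/43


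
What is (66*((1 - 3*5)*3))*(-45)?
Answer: 124740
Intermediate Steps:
(66*((1 - 3*5)*3))*(-45) = (66*((1 - 15)*3))*(-45) = (66*(-14*3))*(-45) = (66*(-42))*(-45) = -2772*(-45) = 124740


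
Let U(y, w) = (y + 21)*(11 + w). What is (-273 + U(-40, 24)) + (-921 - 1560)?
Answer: -3419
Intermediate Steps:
U(y, w) = (11 + w)*(21 + y) (U(y, w) = (21 + y)*(11 + w) = (11 + w)*(21 + y))
(-273 + U(-40, 24)) + (-921 - 1560) = (-273 + (231 + 11*(-40) + 21*24 + 24*(-40))) + (-921 - 1560) = (-273 + (231 - 440 + 504 - 960)) - 2481 = (-273 - 665) - 2481 = -938 - 2481 = -3419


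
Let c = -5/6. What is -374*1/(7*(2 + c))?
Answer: -2244/49 ≈ -45.796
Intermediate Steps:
c = -⅚ (c = -5*⅙ = -⅚ ≈ -0.83333)
-374*1/(7*(2 + c)) = -374*1/(7*(2 - ⅚)) = -374/((7/6)*7) = -374/49/6 = -374*6/49 = -2244/49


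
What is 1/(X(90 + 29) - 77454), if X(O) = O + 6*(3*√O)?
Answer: -77335/5980663669 - 18*√119/5980663669 ≈ -1.2964e-5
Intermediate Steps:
X(O) = O + 18*√O
1/(X(90 + 29) - 77454) = 1/(((90 + 29) + 18*√(90 + 29)) - 77454) = 1/((119 + 18*√119) - 77454) = 1/(-77335 + 18*√119)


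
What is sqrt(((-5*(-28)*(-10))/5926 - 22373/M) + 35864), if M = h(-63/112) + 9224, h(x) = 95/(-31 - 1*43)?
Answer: sqrt(146646236393666724356098)/2022191203 ≈ 189.37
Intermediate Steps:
h(x) = -95/74 (h(x) = 95/(-31 - 43) = 95/(-74) = 95*(-1/74) = -95/74)
M = 682481/74 (M = -95/74 + 9224 = 682481/74 ≈ 9222.7)
sqrt(((-5*(-28)*(-10))/5926 - 22373/M) + 35864) = sqrt(((-5*(-28)*(-10))/5926 - 22373/682481/74) + 35864) = sqrt(((140*(-10))*(1/5926) - 22373*74/682481) + 35864) = sqrt((-1400*1/5926 - 1655602/682481) + 35864) = sqrt((-700/2963 - 1655602/682481) + 35864) = sqrt(-5383285426/2022191203 + 35864) = sqrt(72518482018966/2022191203) = sqrt(146646236393666724356098)/2022191203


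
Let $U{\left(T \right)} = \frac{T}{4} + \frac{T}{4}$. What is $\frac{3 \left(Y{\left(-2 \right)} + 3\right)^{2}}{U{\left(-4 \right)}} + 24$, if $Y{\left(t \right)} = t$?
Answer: $\frac{45}{2} \approx 22.5$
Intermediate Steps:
$U{\left(T \right)} = \frac{T}{2}$ ($U{\left(T \right)} = T \frac{1}{4} + T \frac{1}{4} = \frac{T}{4} + \frac{T}{4} = \frac{T}{2}$)
$\frac{3 \left(Y{\left(-2 \right)} + 3\right)^{2}}{U{\left(-4 \right)}} + 24 = \frac{3 \left(-2 + 3\right)^{2}}{\frac{1}{2} \left(-4\right)} + 24 = \frac{3 \cdot 1^{2}}{-2} + 24 = - \frac{3 \cdot 1}{2} + 24 = \left(- \frac{1}{2}\right) 3 + 24 = - \frac{3}{2} + 24 = \frac{45}{2}$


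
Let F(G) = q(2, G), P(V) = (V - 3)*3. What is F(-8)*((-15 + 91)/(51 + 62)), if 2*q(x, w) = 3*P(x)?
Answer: -342/113 ≈ -3.0266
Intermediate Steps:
P(V) = -9 + 3*V (P(V) = (-3 + V)*3 = -9 + 3*V)
q(x, w) = -27/2 + 9*x/2 (q(x, w) = (3*(-9 + 3*x))/2 = (-27 + 9*x)/2 = -27/2 + 9*x/2)
F(G) = -9/2 (F(G) = -27/2 + (9/2)*2 = -27/2 + 9 = -9/2)
F(-8)*((-15 + 91)/(51 + 62)) = -9*(-15 + 91)/(2*(51 + 62)) = -342/113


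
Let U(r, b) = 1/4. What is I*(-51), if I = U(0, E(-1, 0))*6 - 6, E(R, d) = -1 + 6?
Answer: 459/2 ≈ 229.50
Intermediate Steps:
E(R, d) = 5
U(r, b) = 1/4
I = -9/2 (I = (1/4)*6 - 6 = 3/2 - 6 = -9/2 ≈ -4.5000)
I*(-51) = -9/2*(-51) = 459/2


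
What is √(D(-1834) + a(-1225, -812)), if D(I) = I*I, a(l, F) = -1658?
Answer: √3361898 ≈ 1833.5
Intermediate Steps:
D(I) = I²
√(D(-1834) + a(-1225, -812)) = √((-1834)² - 1658) = √(3363556 - 1658) = √3361898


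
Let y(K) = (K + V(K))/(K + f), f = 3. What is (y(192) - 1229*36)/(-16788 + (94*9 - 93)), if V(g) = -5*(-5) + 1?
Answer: 8627362/3126825 ≈ 2.7591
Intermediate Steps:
V(g) = 26 (V(g) = 25 + 1 = 26)
y(K) = (26 + K)/(3 + K) (y(K) = (K + 26)/(K + 3) = (26 + K)/(3 + K))
(y(192) - 1229*36)/(-16788 + (94*9 - 93)) = ((26 + 192)/(3 + 192) - 1229*36)/(-16788 + (94*9 - 93)) = (218/195 - 44244)/(-16788 + (846 - 93)) = ((1/195)*218 - 44244)/(-16788 + 753) = (218/195 - 44244)/(-16035) = -8627362/195*(-1/16035) = 8627362/3126825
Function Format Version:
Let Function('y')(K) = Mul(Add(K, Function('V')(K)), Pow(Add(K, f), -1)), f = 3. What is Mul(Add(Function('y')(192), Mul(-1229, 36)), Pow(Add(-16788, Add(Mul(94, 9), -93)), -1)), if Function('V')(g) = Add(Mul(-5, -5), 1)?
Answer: Rational(8627362, 3126825) ≈ 2.7591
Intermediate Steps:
Function('V')(g) = 26 (Function('V')(g) = Add(25, 1) = 26)
Function('y')(K) = Mul(Pow(Add(3, K), -1), Add(26, K)) (Function('y')(K) = Mul(Add(K, 26), Pow(Add(K, 3), -1)) = Mul(Add(26, K), Pow(Add(3, K), -1)) = Mul(Pow(Add(3, K), -1), Add(26, K)))
Mul(Add(Function('y')(192), Mul(-1229, 36)), Pow(Add(-16788, Add(Mul(94, 9), -93)), -1)) = Mul(Add(Mul(Pow(Add(3, 192), -1), Add(26, 192)), Mul(-1229, 36)), Pow(Add(-16788, Add(Mul(94, 9), -93)), -1)) = Mul(Add(Mul(Pow(195, -1), 218), -44244), Pow(Add(-16788, Add(846, -93)), -1)) = Mul(Add(Mul(Rational(1, 195), 218), -44244), Pow(Add(-16788, 753), -1)) = Mul(Add(Rational(218, 195), -44244), Pow(-16035, -1)) = Mul(Rational(-8627362, 195), Rational(-1, 16035)) = Rational(8627362, 3126825)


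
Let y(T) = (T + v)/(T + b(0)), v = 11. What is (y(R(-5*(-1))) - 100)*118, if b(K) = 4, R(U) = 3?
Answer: -11564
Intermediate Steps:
y(T) = (11 + T)/(4 + T) (y(T) = (T + 11)/(T + 4) = (11 + T)/(4 + T))
(y(R(-5*(-1))) - 100)*118 = ((11 + 3)/(4 + 3) - 100)*118 = (14/7 - 100)*118 = ((⅐)*14 - 100)*118 = (2 - 100)*118 = -98*118 = -11564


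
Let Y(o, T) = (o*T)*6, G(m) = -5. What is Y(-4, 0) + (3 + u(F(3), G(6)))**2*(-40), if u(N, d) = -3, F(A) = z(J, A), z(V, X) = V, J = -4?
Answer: 0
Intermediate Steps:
F(A) = -4
Y(o, T) = 6*T*o (Y(o, T) = (T*o)*6 = 6*T*o)
Y(-4, 0) + (3 + u(F(3), G(6)))**2*(-40) = 6*0*(-4) + (3 - 3)**2*(-40) = 0 + 0**2*(-40) = 0 + 0*(-40) = 0 + 0 = 0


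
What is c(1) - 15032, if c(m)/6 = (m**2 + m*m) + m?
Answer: -15014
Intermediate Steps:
c(m) = 6*m + 12*m**2 (c(m) = 6*((m**2 + m*m) + m) = 6*((m**2 + m**2) + m) = 6*(2*m**2 + m) = 6*(m + 2*m**2) = 6*m + 12*m**2)
c(1) - 15032 = 6*1*(1 + 2*1) - 15032 = 6*1*(1 + 2) - 15032 = 6*1*3 - 15032 = 18 - 15032 = -15014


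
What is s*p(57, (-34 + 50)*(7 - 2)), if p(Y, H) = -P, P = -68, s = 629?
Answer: 42772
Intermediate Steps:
p(Y, H) = 68 (p(Y, H) = -1*(-68) = 68)
s*p(57, (-34 + 50)*(7 - 2)) = 629*68 = 42772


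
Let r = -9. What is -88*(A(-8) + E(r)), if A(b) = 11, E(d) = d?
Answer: -176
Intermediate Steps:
-88*(A(-8) + E(r)) = -88*(11 - 9) = -88*2 = -176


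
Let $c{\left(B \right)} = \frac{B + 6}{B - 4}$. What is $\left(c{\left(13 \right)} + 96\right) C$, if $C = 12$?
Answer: $\frac{3532}{3} \approx 1177.3$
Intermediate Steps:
$c{\left(B \right)} = \frac{6 + B}{-4 + B}$
$\left(c{\left(13 \right)} + 96\right) C = \left(\frac{6 + 13}{-4 + 13} + 96\right) 12 = \left(\frac{1}{9} \cdot 19 + 96\right) 12 = \left(\frac{19}{9} + 96\right) 12 = \frac{883}{9} \cdot 12 = \frac{3532}{3}$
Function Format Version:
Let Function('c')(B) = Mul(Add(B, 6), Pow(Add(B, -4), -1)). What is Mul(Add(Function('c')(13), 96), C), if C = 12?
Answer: Rational(3532, 3) ≈ 1177.3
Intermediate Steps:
Function('c')(B) = Mul(Pow(Add(-4, B), -1), Add(6, B)) (Function('c')(B) = Mul(Add(6, B), Pow(Add(-4, B), -1)) = Mul(Pow(Add(-4, B), -1), Add(6, B)))
Mul(Add(Function('c')(13), 96), C) = Mul(Add(Mul(Pow(Add(-4, 13), -1), Add(6, 13)), 96), 12) = Mul(Add(Mul(Pow(9, -1), 19), 96), 12) = Mul(Add(Mul(Rational(1, 9), 19), 96), 12) = Mul(Add(Rational(19, 9), 96), 12) = Mul(Rational(883, 9), 12) = Rational(3532, 3)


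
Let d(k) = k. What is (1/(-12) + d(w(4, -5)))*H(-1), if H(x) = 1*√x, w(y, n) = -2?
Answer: -25*I/12 ≈ -2.0833*I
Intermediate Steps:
H(x) = √x
(1/(-12) + d(w(4, -5)))*H(-1) = (1/(-12) - 2)*√(-1) = (-1/12 - 2)*I = -25*I/12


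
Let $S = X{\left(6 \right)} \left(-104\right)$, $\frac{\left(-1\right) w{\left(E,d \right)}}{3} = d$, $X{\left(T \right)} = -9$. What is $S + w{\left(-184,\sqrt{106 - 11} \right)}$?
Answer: $936 - 3 \sqrt{95} \approx 906.76$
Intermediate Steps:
$w{\left(E,d \right)} = - 3 d$
$S = 936$ ($S = \left(-9\right) \left(-104\right) = 936$)
$S + w{\left(-184,\sqrt{106 - 11} \right)} = 936 - 3 \sqrt{106 - 11} = 936 - 3 \sqrt{95}$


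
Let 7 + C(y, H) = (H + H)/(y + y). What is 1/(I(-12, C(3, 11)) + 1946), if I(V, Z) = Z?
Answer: 3/5828 ≈ 0.00051476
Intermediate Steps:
C(y, H) = -7 + H/y (C(y, H) = -7 + (H + H)/(y + y) = -7 + (2*H)/((2*y)) = -7 + (2*H)*(1/(2*y)) = -7 + H/y)
1/(I(-12, C(3, 11)) + 1946) = 1/((-7 + 11/3) + 1946) = 1/(-10/3 + 1946) = 1/(5828/3) = 3/5828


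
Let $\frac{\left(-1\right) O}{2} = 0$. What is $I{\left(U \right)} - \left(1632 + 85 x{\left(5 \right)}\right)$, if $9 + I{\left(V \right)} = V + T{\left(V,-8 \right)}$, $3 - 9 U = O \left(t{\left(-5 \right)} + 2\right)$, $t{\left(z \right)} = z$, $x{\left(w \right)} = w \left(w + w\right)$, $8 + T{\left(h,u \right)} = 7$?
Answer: $- \frac{17675}{3} \approx -5891.7$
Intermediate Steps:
$O = 0$ ($O = \left(-2\right) 0 = 0$)
$T{\left(h,u \right)} = -1$ ($T{\left(h,u \right)} = -8 + 7 = -1$)
$x{\left(w \right)} = 2 w^{2}$ ($x{\left(w \right)} = w 2 w = 2 w^{2}$)
$U = \frac{1}{3}$ ($U = \frac{1}{3} - \frac{0 \left(-5 + 2\right)}{9} = \frac{1}{3} - \frac{0 \left(-3\right)}{9} = \frac{1}{3} - 0 = \frac{1}{3} + 0 = \frac{1}{3} \approx 0.33333$)
$I{\left(V \right)} = -10 + V$ ($I{\left(V \right)} = -9 + \left(V - 1\right) = -9 + \left(-1 + V\right) = -10 + V$)
$I{\left(U \right)} - \left(1632 + 85 x{\left(5 \right)}\right) = \left(-10 + \frac{1}{3}\right) - \left(1632 + 85 \cdot 2 \cdot 5^{2}\right) = - \frac{29}{3} - \left(1632 + 85 \cdot 2 \cdot 25\right) = - \frac{29}{3} - \left(1632 + 85 \cdot 50\right) = - \frac{29}{3} - \left(1632 + 4250\right) = - \frac{29}{3} - 5882 = - \frac{17675}{3}$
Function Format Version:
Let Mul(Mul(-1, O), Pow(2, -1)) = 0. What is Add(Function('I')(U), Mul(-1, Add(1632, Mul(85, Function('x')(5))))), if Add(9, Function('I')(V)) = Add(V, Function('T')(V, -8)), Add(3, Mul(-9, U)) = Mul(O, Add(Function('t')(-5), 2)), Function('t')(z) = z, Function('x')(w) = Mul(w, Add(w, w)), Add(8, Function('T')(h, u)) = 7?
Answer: Rational(-17675, 3) ≈ -5891.7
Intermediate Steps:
O = 0 (O = Mul(-2, 0) = 0)
Function('T')(h, u) = -1 (Function('T')(h, u) = Add(-8, 7) = -1)
Function('x')(w) = Mul(2, Pow(w, 2)) (Function('x')(w) = Mul(w, Mul(2, w)) = Mul(2, Pow(w, 2)))
U = Rational(1, 3) (U = Add(Rational(1, 3), Mul(Rational(-1, 9), Mul(0, Add(-5, 2)))) = Add(Rational(1, 3), Mul(Rational(-1, 9), Mul(0, -3))) = Add(Rational(1, 3), Mul(Rational(-1, 9), 0)) = Add(Rational(1, 3), 0) = Rational(1, 3) ≈ 0.33333)
Function('I')(V) = Add(-10, V) (Function('I')(V) = Add(-9, Add(V, -1)) = Add(-9, Add(-1, V)) = Add(-10, V))
Add(Function('I')(U), Mul(-1, Add(1632, Mul(85, Function('x')(5))))) = Add(Add(-10, Rational(1, 3)), Mul(-1, Add(1632, Mul(85, Mul(2, Pow(5, 2)))))) = Add(Rational(-29, 3), Mul(-1, Add(1632, Mul(85, Mul(2, 25))))) = Add(Rational(-29, 3), Mul(-1, Add(1632, Mul(85, 50)))) = Add(Rational(-29, 3), Mul(-1, Add(1632, 4250))) = Add(Rational(-29, 3), Mul(-1, 5882)) = Add(Rational(-29, 3), -5882) = Rational(-17675, 3)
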